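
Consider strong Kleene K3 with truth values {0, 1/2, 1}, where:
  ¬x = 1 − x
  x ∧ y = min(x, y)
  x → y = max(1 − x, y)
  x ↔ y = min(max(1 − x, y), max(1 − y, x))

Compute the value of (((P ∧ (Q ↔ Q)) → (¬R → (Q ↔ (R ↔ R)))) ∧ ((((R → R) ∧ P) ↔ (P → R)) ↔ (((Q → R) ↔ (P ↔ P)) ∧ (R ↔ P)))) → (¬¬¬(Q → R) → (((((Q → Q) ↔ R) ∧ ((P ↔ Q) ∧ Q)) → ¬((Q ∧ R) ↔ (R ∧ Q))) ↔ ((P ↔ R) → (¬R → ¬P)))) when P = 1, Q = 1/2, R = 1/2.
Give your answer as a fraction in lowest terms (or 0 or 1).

1/2

Q ↔ Q = 1/2 ↔ 1/2 = 1/2
P ∧ (Q ↔ Q) = 1 ∧ 1/2 = 1/2
¬R = ¬1/2 = 1/2
R ↔ R = 1/2 ↔ 1/2 = 1/2
Q ↔ (R ↔ R) = 1/2 ↔ 1/2 = 1/2
¬R → (Q ↔ (R ↔ R)) = 1/2 → 1/2 = 1/2
(P ∧ (Q ↔ Q)) → (¬R → (Q ↔ (R ↔ R))) = 1/2 → 1/2 = 1/2
R → R = 1/2 → 1/2 = 1/2
(R → R) ∧ P = 1/2 ∧ 1 = 1/2
P → R = 1 → 1/2 = 1/2
((R → R) ∧ P) ↔ (P → R) = 1/2 ↔ 1/2 = 1/2
Q → R = 1/2 → 1/2 = 1/2
P ↔ P = 1 ↔ 1 = 1
(Q → R) ↔ (P ↔ P) = 1/2 ↔ 1 = 1/2
R ↔ P = 1/2 ↔ 1 = 1/2
((Q → R) ↔ (P ↔ P)) ∧ (R ↔ P) = 1/2 ∧ 1/2 = 1/2
(((R → R) ∧ P) ↔ (P → R)) ↔ (((Q → R) ↔ (P ↔ P)) ∧ (R ↔ P)) = 1/2 ↔ 1/2 = 1/2
((P ∧ (Q ↔ Q)) → (¬R → (Q ↔ (R ↔ R)))) ∧ ((((R → R) ∧ P) ↔ (P → R)) ↔ (((Q → R) ↔ (P ↔ P)) ∧ (R ↔ P))) = 1/2 ∧ 1/2 = 1/2
Q → R = 1/2 → 1/2 = 1/2
¬(Q → R) = ¬1/2 = 1/2
¬¬(Q → R) = ¬1/2 = 1/2
¬¬¬(Q → R) = ¬1/2 = 1/2
Q → Q = 1/2 → 1/2 = 1/2
(Q → Q) ↔ R = 1/2 ↔ 1/2 = 1/2
P ↔ Q = 1 ↔ 1/2 = 1/2
(P ↔ Q) ∧ Q = 1/2 ∧ 1/2 = 1/2
((Q → Q) ↔ R) ∧ ((P ↔ Q) ∧ Q) = 1/2 ∧ 1/2 = 1/2
Q ∧ R = 1/2 ∧ 1/2 = 1/2
R ∧ Q = 1/2 ∧ 1/2 = 1/2
(Q ∧ R) ↔ (R ∧ Q) = 1/2 ↔ 1/2 = 1/2
¬((Q ∧ R) ↔ (R ∧ Q)) = ¬1/2 = 1/2
(((Q → Q) ↔ R) ∧ ((P ↔ Q) ∧ Q)) → ¬((Q ∧ R) ↔ (R ∧ Q)) = 1/2 → 1/2 = 1/2
P ↔ R = 1 ↔ 1/2 = 1/2
¬R = ¬1/2 = 1/2
¬P = ¬1 = 0
¬R → ¬P = 1/2 → 0 = 1/2
(P ↔ R) → (¬R → ¬P) = 1/2 → 1/2 = 1/2
((((Q → Q) ↔ R) ∧ ((P ↔ Q) ∧ Q)) → ¬((Q ∧ R) ↔ (R ∧ Q))) ↔ ((P ↔ R) → (¬R → ¬P)) = 1/2 ↔ 1/2 = 1/2
¬¬¬(Q → R) → (((((Q → Q) ↔ R) ∧ ((P ↔ Q) ∧ Q)) → ¬((Q ∧ R) ↔ (R ∧ Q))) ↔ ((P ↔ R) → (¬R → ¬P))) = 1/2 → 1/2 = 1/2
(((P ∧ (Q ↔ Q)) → (¬R → (Q ↔ (R ↔ R)))) ∧ ((((R → R) ∧ P) ↔ (P → R)) ↔ (((Q → R) ↔ (P ↔ P)) ∧ (R ↔ P)))) → (¬¬¬(Q → R) → (((((Q → Q) ↔ R) ∧ ((P ↔ Q) ∧ Q)) → ¬((Q ∧ R) ↔ (R ∧ Q))) ↔ ((P ↔ R) → (¬R → ¬P)))) = 1/2 → 1/2 = 1/2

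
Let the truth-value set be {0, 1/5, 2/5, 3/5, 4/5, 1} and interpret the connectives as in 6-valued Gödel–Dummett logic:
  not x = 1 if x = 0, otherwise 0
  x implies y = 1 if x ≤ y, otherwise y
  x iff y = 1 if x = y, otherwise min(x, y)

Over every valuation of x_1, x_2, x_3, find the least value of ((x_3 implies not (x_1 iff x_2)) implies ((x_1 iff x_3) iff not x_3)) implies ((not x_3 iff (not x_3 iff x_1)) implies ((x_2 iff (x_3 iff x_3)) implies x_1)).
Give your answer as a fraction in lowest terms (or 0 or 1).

1/5

Take x_1 = 1/5, x_2 = 2/5, x_3 = 1/5:
x_1 iff x_2 = 1/5 iff 2/5 = 1/5
not (x_1 iff x_2) = not 1/5 = 0
x_3 implies not (x_1 iff x_2) = 1/5 implies 0 = 0
x_1 iff x_3 = 1/5 iff 1/5 = 1
not x_3 = not 1/5 = 0
(x_1 iff x_3) iff not x_3 = 1 iff 0 = 0
(x_3 implies not (x_1 iff x_2)) implies ((x_1 iff x_3) iff not x_3) = 0 implies 0 = 1
not x_3 = not 1/5 = 0
not x_3 = not 1/5 = 0
not x_3 iff x_1 = 0 iff 1/5 = 0
not x_3 iff (not x_3 iff x_1) = 0 iff 0 = 1
x_3 iff x_3 = 1/5 iff 1/5 = 1
x_2 iff (x_3 iff x_3) = 2/5 iff 1 = 2/5
(x_2 iff (x_3 iff x_3)) implies x_1 = 2/5 implies 1/5 = 1/5
(not x_3 iff (not x_3 iff x_1)) implies ((x_2 iff (x_3 iff x_3)) implies x_1) = 1 implies 1/5 = 1/5
((x_3 implies not (x_1 iff x_2)) implies ((x_1 iff x_3) iff not x_3)) implies ((not x_3 iff (not x_3 iff x_1)) implies ((x_2 iff (x_3 iff x_3)) implies x_1)) = 1 implies 1/5 = 1/5
No assignment yields a value below 1/5, so this is the minimum.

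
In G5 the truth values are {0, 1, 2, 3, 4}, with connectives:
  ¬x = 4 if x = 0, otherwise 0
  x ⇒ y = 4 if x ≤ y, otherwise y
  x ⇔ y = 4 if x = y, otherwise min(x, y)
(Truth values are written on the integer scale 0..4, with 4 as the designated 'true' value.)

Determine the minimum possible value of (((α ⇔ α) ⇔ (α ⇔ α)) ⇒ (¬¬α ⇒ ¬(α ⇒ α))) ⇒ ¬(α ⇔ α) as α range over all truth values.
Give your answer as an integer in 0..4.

Take α = 0:
α ⇔ α = 0 ⇔ 0 = 4
α ⇔ α = 0 ⇔ 0 = 4
(α ⇔ α) ⇔ (α ⇔ α) = 4 ⇔ 4 = 4
¬α = ¬0 = 4
¬¬α = ¬4 = 0
α ⇒ α = 0 ⇒ 0 = 4
¬(α ⇒ α) = ¬4 = 0
¬¬α ⇒ ¬(α ⇒ α) = 0 ⇒ 0 = 4
((α ⇔ α) ⇔ (α ⇔ α)) ⇒ (¬¬α ⇒ ¬(α ⇒ α)) = 4 ⇒ 4 = 4
α ⇔ α = 0 ⇔ 0 = 4
¬(α ⇔ α) = ¬4 = 0
(((α ⇔ α) ⇔ (α ⇔ α)) ⇒ (¬¬α ⇒ ¬(α ⇒ α))) ⇒ ¬(α ⇔ α) = 4 ⇒ 0 = 0
No assignment yields a value below 0, so this is the minimum.

0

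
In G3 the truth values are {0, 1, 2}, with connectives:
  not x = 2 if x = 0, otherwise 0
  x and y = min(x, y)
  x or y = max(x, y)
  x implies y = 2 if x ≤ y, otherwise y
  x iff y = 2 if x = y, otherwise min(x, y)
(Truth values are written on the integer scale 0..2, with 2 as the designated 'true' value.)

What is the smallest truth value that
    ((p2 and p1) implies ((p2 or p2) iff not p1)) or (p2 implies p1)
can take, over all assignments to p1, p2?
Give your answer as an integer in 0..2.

1

Take p1 = 1, p2 = 2:
p2 and p1 = 2 and 1 = 1
p2 or p2 = 2 or 2 = 2
not p1 = not 1 = 0
(p2 or p2) iff not p1 = 2 iff 0 = 0
(p2 and p1) implies ((p2 or p2) iff not p1) = 1 implies 0 = 0
p2 implies p1 = 2 implies 1 = 1
((p2 and p1) implies ((p2 or p2) iff not p1)) or (p2 implies p1) = 0 or 1 = 1
No assignment yields a value below 1, so this is the minimum.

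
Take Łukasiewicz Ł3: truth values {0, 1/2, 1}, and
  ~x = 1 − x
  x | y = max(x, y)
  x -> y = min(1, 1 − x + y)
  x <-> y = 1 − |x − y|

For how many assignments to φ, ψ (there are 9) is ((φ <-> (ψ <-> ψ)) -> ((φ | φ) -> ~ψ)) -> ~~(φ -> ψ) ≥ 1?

7

φ = 0, ψ = 0 ↦ 1  ≥
φ = 0, ψ = 1/2 ↦ 1  ≥
φ = 0, ψ = 1 ↦ 1  ≥
φ = 1/2, ψ = 0 ↦ 1/2  <
φ = 1/2, ψ = 1/2 ↦ 1  ≥
φ = 1/2, ψ = 1 ↦ 1  ≥
φ = 1, ψ = 0 ↦ 0  <
φ = 1, ψ = 1/2 ↦ 1  ≥
φ = 1, ψ = 1 ↦ 1  ≥
So 7 of the 9 assignments meet the threshold.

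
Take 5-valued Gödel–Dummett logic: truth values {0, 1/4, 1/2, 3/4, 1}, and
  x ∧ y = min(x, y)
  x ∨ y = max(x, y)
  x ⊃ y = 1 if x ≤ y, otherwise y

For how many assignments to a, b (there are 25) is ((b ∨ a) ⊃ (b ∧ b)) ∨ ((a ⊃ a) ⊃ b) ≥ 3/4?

16

value 1: 15 assignments (counts)
value 3/4: 1 assignment (counts)
value 1/2: 2 assignments
value 1/4: 3 assignments
value 0: 4 assignments
So 16 of the 25 assignments meet the threshold.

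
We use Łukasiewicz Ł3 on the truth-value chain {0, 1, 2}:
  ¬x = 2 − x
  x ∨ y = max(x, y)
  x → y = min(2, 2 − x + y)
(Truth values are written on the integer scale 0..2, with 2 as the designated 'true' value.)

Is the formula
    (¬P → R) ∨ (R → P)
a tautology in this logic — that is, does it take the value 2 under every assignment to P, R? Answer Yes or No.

Counterexample: take P = 0, R = 1.
¬P = ¬0 = 2
¬P → R = 2 → 1 = 1
R → P = 1 → 0 = 1
(¬P → R) ∨ (R → P) = 1 ∨ 1 = 1
This gives 1 ≠ 2.

No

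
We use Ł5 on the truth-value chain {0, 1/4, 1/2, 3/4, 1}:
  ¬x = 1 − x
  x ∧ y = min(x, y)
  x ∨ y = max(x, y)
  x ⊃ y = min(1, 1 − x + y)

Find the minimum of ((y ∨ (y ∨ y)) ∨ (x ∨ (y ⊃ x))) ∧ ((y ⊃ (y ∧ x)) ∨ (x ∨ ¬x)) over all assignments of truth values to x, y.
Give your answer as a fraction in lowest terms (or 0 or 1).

Take x = 0, y = 1/2:
y ∨ y = 1/2 ∨ 1/2 = 1/2
y ∨ (y ∨ y) = 1/2 ∨ 1/2 = 1/2
y ⊃ x = 1/2 ⊃ 0 = 1/2
x ∨ (y ⊃ x) = 0 ∨ 1/2 = 1/2
(y ∨ (y ∨ y)) ∨ (x ∨ (y ⊃ x)) = 1/2 ∨ 1/2 = 1/2
y ∧ x = 1/2 ∧ 0 = 0
y ⊃ (y ∧ x) = 1/2 ⊃ 0 = 1/2
¬x = ¬0 = 1
x ∨ ¬x = 0 ∨ 1 = 1
(y ⊃ (y ∧ x)) ∨ (x ∨ ¬x) = 1/2 ∨ 1 = 1
((y ∨ (y ∨ y)) ∨ (x ∨ (y ⊃ x))) ∧ ((y ⊃ (y ∧ x)) ∨ (x ∨ ¬x)) = 1/2 ∧ 1 = 1/2
No assignment yields a value below 1/2, so this is the minimum.

1/2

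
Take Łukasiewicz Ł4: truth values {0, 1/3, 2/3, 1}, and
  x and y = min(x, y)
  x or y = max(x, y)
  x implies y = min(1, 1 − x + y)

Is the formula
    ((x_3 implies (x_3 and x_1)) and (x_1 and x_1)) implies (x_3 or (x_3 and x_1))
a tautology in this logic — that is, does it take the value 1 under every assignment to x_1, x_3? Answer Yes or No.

No

Counterexample: take x_1 = 1/3, x_3 = 0.
x_3 and x_1 = 0 and 1/3 = 0
x_3 implies (x_3 and x_1) = 0 implies 0 = 1
x_1 and x_1 = 1/3 and 1/3 = 1/3
(x_3 implies (x_3 and x_1)) and (x_1 and x_1) = 1 and 1/3 = 1/3
x_3 and x_1 = 0 and 1/3 = 0
x_3 or (x_3 and x_1) = 0 or 0 = 0
((x_3 implies (x_3 and x_1)) and (x_1 and x_1)) implies (x_3 or (x_3 and x_1)) = 1/3 implies 0 = 2/3
This gives 2/3 ≠ 1.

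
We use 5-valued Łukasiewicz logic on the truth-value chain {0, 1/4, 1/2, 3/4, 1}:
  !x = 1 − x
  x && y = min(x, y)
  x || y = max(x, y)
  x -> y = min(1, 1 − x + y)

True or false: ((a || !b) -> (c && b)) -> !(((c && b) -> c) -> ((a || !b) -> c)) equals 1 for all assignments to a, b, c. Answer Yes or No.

No

Counterexample: take a = 0, b = 1/4, c = 1/2.
!b = !1/4 = 3/4
a || !b = 0 || 3/4 = 3/4
c && b = 1/2 && 1/4 = 1/4
(a || !b) -> (c && b) = 3/4 -> 1/4 = 1/2
(c && b) -> c = 1/4 -> 1/2 = 1
(a || !b) -> c = 3/4 -> 1/2 = 3/4
((c && b) -> c) -> ((a || !b) -> c) = 1 -> 3/4 = 3/4
!(((c && b) -> c) -> ((a || !b) -> c)) = !3/4 = 1/4
((a || !b) -> (c && b)) -> !(((c && b) -> c) -> ((a || !b) -> c)) = 1/2 -> 1/4 = 3/4
This gives 3/4 ≠ 1.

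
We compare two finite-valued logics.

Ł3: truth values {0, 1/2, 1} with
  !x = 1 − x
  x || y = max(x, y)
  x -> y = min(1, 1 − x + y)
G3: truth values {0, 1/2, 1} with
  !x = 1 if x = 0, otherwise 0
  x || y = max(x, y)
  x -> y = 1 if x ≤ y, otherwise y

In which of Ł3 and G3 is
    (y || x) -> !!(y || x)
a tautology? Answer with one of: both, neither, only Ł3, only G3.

both

In Ł3: every assignment gives 1 — tautology.
In G3: every assignment gives 1 — tautology.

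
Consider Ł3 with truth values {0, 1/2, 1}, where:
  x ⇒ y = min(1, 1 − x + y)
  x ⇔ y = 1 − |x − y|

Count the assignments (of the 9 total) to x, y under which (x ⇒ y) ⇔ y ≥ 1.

x = 0, y = 0 ↦ 0  <
x = 0, y = 1/2 ↦ 1/2  <
x = 0, y = 1 ↦ 1  ≥
x = 1/2, y = 0 ↦ 1/2  <
x = 1/2, y = 1/2 ↦ 1/2  <
x = 1/2, y = 1 ↦ 1  ≥
x = 1, y = 0 ↦ 1  ≥
x = 1, y = 1/2 ↦ 1  ≥
x = 1, y = 1 ↦ 1  ≥
So 5 of the 9 assignments meet the threshold.

5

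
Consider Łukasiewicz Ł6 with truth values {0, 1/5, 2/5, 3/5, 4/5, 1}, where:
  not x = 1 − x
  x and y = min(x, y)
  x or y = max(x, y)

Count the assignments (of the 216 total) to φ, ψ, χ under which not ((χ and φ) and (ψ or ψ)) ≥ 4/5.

value 1: 91 assignments (counts)
value 4/5: 61 assignments (counts)
value 3/5: 37 assignments
value 2/5: 19 assignments
value 1/5: 7 assignments
value 0: 1 assignment
So 152 of the 216 assignments meet the threshold.

152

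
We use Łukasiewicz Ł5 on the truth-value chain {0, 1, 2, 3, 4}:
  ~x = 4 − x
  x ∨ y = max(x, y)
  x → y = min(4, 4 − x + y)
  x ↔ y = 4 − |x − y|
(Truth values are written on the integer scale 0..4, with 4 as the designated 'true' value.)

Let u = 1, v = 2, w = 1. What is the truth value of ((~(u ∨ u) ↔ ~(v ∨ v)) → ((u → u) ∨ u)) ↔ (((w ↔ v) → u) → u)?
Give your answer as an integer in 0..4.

u ∨ u = 1 ∨ 1 = 1
~(u ∨ u) = ~1 = 3
v ∨ v = 2 ∨ 2 = 2
~(v ∨ v) = ~2 = 2
~(u ∨ u) ↔ ~(v ∨ v) = 3 ↔ 2 = 3
u → u = 1 → 1 = 4
(u → u) ∨ u = 4 ∨ 1 = 4
(~(u ∨ u) ↔ ~(v ∨ v)) → ((u → u) ∨ u) = 3 → 4 = 4
w ↔ v = 1 ↔ 2 = 3
(w ↔ v) → u = 3 → 1 = 2
((w ↔ v) → u) → u = 2 → 1 = 3
((~(u ∨ u) ↔ ~(v ∨ v)) → ((u → u) ∨ u)) ↔ (((w ↔ v) → u) → u) = 4 ↔ 3 = 3

3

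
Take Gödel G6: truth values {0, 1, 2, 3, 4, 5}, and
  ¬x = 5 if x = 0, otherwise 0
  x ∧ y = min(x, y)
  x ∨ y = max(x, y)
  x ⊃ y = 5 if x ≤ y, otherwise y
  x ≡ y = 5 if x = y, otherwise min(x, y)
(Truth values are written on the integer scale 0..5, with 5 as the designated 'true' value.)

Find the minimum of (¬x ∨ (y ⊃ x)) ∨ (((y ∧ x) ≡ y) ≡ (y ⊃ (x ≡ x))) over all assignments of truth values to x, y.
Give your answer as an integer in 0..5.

1

Take x = 1, y = 2:
¬x = ¬1 = 0
y ⊃ x = 2 ⊃ 1 = 1
¬x ∨ (y ⊃ x) = 0 ∨ 1 = 1
y ∧ x = 2 ∧ 1 = 1
(y ∧ x) ≡ y = 1 ≡ 2 = 1
x ≡ x = 1 ≡ 1 = 5
y ⊃ (x ≡ x) = 2 ⊃ 5 = 5
((y ∧ x) ≡ y) ≡ (y ⊃ (x ≡ x)) = 1 ≡ 5 = 1
(¬x ∨ (y ⊃ x)) ∨ (((y ∧ x) ≡ y) ≡ (y ⊃ (x ≡ x))) = 1 ∨ 1 = 1
No assignment yields a value below 1, so this is the minimum.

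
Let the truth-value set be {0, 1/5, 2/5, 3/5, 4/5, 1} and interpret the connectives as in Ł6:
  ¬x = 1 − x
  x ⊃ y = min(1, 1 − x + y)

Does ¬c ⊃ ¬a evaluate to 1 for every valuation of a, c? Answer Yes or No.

Counterexample: take a = 1/5, c = 0.
¬c = ¬0 = 1
¬a = ¬1/5 = 4/5
¬c ⊃ ¬a = 1 ⊃ 4/5 = 4/5
This gives 4/5 ≠ 1.

No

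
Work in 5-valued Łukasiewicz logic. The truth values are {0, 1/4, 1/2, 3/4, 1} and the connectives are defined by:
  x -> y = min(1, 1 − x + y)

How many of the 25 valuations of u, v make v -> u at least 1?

value 1: 15 assignments (counts)
value 3/4: 4 assignments
value 1/2: 3 assignments
value 1/4: 2 assignments
value 0: 1 assignment
So 15 of the 25 assignments meet the threshold.

15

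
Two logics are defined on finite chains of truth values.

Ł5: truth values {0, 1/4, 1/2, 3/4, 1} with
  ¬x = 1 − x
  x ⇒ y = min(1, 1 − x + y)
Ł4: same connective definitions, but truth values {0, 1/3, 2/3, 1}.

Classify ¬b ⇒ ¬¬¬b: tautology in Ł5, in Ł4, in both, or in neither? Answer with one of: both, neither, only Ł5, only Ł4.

In Ł5: every assignment gives 1 — tautology.
In Ł4: every assignment gives 1 — tautology.

both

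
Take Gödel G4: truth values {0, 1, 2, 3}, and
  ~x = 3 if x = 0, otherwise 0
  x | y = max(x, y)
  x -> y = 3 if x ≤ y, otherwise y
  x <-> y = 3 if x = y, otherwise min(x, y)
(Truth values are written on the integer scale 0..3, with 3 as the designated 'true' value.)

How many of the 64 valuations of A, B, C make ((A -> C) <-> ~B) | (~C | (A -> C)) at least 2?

value 3: 52 assignments (counts)
value 2: 4 assignments (counts)
value 1: 8 assignments
So 56 of the 64 assignments meet the threshold.

56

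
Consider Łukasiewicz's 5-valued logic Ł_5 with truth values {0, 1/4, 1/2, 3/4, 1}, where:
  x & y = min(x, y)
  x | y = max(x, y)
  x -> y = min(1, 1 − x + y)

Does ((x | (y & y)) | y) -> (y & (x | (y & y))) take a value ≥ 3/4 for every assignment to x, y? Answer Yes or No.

No

Counterexample: take x = 1/2, y = 0.
y & y = 0 & 0 = 0
x | (y & y) = 1/2 | 0 = 1/2
(x | (y & y)) | y = 1/2 | 0 = 1/2
y & y = 0 & 0 = 0
x | (y & y) = 1/2 | 0 = 1/2
y & (x | (y & y)) = 0 & 1/2 = 0
((x | (y & y)) | y) -> (y & (x | (y & y))) = 1/2 -> 0 = 1/2
This gives 1/2, which is below 3/4.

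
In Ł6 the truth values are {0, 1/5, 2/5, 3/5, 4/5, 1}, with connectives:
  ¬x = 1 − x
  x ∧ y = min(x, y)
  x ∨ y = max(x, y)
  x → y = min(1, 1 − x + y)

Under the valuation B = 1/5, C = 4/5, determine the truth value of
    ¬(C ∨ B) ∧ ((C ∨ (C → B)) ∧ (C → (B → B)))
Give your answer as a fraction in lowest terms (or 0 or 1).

C ∨ B = 4/5 ∨ 1/5 = 4/5
¬(C ∨ B) = ¬4/5 = 1/5
C → B = 4/5 → 1/5 = 2/5
C ∨ (C → B) = 4/5 ∨ 2/5 = 4/5
B → B = 1/5 → 1/5 = 1
C → (B → B) = 4/5 → 1 = 1
(C ∨ (C → B)) ∧ (C → (B → B)) = 4/5 ∧ 1 = 4/5
¬(C ∨ B) ∧ ((C ∨ (C → B)) ∧ (C → (B → B))) = 1/5 ∧ 4/5 = 1/5

1/5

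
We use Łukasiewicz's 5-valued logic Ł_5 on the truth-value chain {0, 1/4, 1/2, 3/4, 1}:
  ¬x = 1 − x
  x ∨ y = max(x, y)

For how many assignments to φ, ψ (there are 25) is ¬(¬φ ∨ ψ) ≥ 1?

value 1: 1 assignment (counts)
value 3/4: 3 assignments
value 1/2: 5 assignments
value 1/4: 7 assignments
value 0: 9 assignments
So 1 of the 25 assignments meets the threshold.

1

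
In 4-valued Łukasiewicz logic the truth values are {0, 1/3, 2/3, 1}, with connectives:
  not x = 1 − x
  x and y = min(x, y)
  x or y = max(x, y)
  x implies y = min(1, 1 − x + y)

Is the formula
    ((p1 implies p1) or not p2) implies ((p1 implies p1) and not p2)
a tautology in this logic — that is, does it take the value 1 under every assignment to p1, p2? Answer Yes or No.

No

Counterexample: take p1 = 0, p2 = 1/3.
p1 implies p1 = 0 implies 0 = 1
not p2 = not 1/3 = 2/3
(p1 implies p1) or not p2 = 1 or 2/3 = 1
p1 implies p1 = 0 implies 0 = 1
not p2 = not 1/3 = 2/3
(p1 implies p1) and not p2 = 1 and 2/3 = 2/3
((p1 implies p1) or not p2) implies ((p1 implies p1) and not p2) = 1 implies 2/3 = 2/3
This gives 2/3 ≠ 1.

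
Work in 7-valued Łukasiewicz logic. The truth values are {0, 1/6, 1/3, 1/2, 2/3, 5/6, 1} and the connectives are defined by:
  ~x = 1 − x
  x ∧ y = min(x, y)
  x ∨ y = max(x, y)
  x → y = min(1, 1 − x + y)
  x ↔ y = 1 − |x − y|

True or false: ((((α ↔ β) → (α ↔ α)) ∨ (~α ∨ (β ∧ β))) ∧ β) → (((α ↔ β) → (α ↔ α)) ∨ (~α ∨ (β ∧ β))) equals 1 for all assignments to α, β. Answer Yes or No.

At α = 1, β = 1/6, for instance:
α ↔ β = 1 ↔ 1/6 = 1/6
α ↔ α = 1 ↔ 1 = 1
(α ↔ β) → (α ↔ α) = 1/6 → 1 = 1
~α = ~1 = 0
β ∧ β = 1/6 ∧ 1/6 = 1/6
~α ∨ (β ∧ β) = 0 ∨ 1/6 = 1/6
((α ↔ β) → (α ↔ α)) ∨ (~α ∨ (β ∧ β)) = 1 ∨ 1/6 = 1
(((α ↔ β) → (α ↔ α)) ∨ (~α ∨ (β ∧ β))) ∧ β = 1 ∧ 1/6 = 1/6
((((α ↔ β) → (α ↔ α)) ∨ (~α ∨ (β ∧ β))) ∧ β) → (((α ↔ β) → (α ↔ α)) ∨ (~α ∨ (β ∧ β))) = 1/6 → 1 = 1
and checking the remaining 48 assignments likewise gives ≥ 1 in every case.

Yes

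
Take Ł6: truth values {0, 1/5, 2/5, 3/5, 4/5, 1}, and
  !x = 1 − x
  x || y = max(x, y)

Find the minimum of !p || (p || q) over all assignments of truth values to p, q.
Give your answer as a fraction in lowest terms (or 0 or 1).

Take p = 2/5, q = 0:
!p = !2/5 = 3/5
p || q = 2/5 || 0 = 2/5
!p || (p || q) = 3/5 || 2/5 = 3/5
No assignment yields a value below 3/5, so this is the minimum.

3/5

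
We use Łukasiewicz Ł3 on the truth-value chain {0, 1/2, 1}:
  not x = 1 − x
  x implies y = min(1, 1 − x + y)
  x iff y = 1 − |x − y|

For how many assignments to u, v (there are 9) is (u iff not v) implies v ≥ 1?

6

u = 0, v = 0 ↦ 1  ≥
u = 0, v = 1/2 ↦ 1  ≥
u = 0, v = 1 ↦ 1  ≥
u = 1/2, v = 0 ↦ 1/2  <
u = 1/2, v = 1/2 ↦ 1/2  <
u = 1/2, v = 1 ↦ 1  ≥
u = 1, v = 0 ↦ 0  <
u = 1, v = 1/2 ↦ 1  ≥
u = 1, v = 1 ↦ 1  ≥
So 6 of the 9 assignments meet the threshold.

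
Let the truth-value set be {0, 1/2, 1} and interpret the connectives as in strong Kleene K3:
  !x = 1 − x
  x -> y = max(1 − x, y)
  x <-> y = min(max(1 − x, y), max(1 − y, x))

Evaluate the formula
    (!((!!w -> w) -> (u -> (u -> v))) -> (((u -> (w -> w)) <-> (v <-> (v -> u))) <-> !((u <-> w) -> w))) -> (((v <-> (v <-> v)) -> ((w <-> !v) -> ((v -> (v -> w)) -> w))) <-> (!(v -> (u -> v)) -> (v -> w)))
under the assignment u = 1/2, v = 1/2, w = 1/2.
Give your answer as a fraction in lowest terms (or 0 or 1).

1/2

!w = !1/2 = 1/2
!!w = !1/2 = 1/2
!!w -> w = 1/2 -> 1/2 = 1/2
u -> v = 1/2 -> 1/2 = 1/2
u -> (u -> v) = 1/2 -> 1/2 = 1/2
(!!w -> w) -> (u -> (u -> v)) = 1/2 -> 1/2 = 1/2
!((!!w -> w) -> (u -> (u -> v))) = !1/2 = 1/2
w -> w = 1/2 -> 1/2 = 1/2
u -> (w -> w) = 1/2 -> 1/2 = 1/2
v -> u = 1/2 -> 1/2 = 1/2
v <-> (v -> u) = 1/2 <-> 1/2 = 1/2
(u -> (w -> w)) <-> (v <-> (v -> u)) = 1/2 <-> 1/2 = 1/2
u <-> w = 1/2 <-> 1/2 = 1/2
(u <-> w) -> w = 1/2 -> 1/2 = 1/2
!((u <-> w) -> w) = !1/2 = 1/2
((u -> (w -> w)) <-> (v <-> (v -> u))) <-> !((u <-> w) -> w) = 1/2 <-> 1/2 = 1/2
!((!!w -> w) -> (u -> (u -> v))) -> (((u -> (w -> w)) <-> (v <-> (v -> u))) <-> !((u <-> w) -> w)) = 1/2 -> 1/2 = 1/2
v <-> v = 1/2 <-> 1/2 = 1/2
v <-> (v <-> v) = 1/2 <-> 1/2 = 1/2
!v = !1/2 = 1/2
w <-> !v = 1/2 <-> 1/2 = 1/2
v -> w = 1/2 -> 1/2 = 1/2
v -> (v -> w) = 1/2 -> 1/2 = 1/2
(v -> (v -> w)) -> w = 1/2 -> 1/2 = 1/2
(w <-> !v) -> ((v -> (v -> w)) -> w) = 1/2 -> 1/2 = 1/2
(v <-> (v <-> v)) -> ((w <-> !v) -> ((v -> (v -> w)) -> w)) = 1/2 -> 1/2 = 1/2
u -> v = 1/2 -> 1/2 = 1/2
v -> (u -> v) = 1/2 -> 1/2 = 1/2
!(v -> (u -> v)) = !1/2 = 1/2
v -> w = 1/2 -> 1/2 = 1/2
!(v -> (u -> v)) -> (v -> w) = 1/2 -> 1/2 = 1/2
((v <-> (v <-> v)) -> ((w <-> !v) -> ((v -> (v -> w)) -> w))) <-> (!(v -> (u -> v)) -> (v -> w)) = 1/2 <-> 1/2 = 1/2
(!((!!w -> w) -> (u -> (u -> v))) -> (((u -> (w -> w)) <-> (v <-> (v -> u))) <-> !((u <-> w) -> w))) -> (((v <-> (v <-> v)) -> ((w <-> !v) -> ((v -> (v -> w)) -> w))) <-> (!(v -> (u -> v)) -> (v -> w))) = 1/2 -> 1/2 = 1/2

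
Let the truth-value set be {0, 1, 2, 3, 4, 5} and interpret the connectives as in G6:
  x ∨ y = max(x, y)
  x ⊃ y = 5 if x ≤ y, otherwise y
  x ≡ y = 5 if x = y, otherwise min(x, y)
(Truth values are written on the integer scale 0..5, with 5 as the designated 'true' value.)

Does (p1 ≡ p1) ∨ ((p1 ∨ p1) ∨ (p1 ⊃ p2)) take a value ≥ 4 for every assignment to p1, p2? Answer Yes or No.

At p1 = 4, p2 = 3, for instance:
p1 ≡ p1 = 4 ≡ 4 = 5
p1 ∨ p1 = 4 ∨ 4 = 4
p1 ⊃ p2 = 4 ⊃ 3 = 3
(p1 ∨ p1) ∨ (p1 ⊃ p2) = 4 ∨ 3 = 4
(p1 ≡ p1) ∨ ((p1 ∨ p1) ∨ (p1 ⊃ p2)) = 5 ∨ 4 = 5
and checking the remaining 35 assignments likewise gives ≥ 4 in every case.

Yes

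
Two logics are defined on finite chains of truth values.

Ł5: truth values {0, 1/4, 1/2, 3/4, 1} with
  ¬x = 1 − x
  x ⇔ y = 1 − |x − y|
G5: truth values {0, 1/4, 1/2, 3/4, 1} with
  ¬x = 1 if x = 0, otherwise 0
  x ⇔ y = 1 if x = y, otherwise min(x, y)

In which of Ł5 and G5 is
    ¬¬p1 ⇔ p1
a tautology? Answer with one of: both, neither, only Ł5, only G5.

only Ł5

In Ł5: every assignment gives 1 — tautology.
In G5: at p1 = 1/4 the value is 1/4 — not a tautology.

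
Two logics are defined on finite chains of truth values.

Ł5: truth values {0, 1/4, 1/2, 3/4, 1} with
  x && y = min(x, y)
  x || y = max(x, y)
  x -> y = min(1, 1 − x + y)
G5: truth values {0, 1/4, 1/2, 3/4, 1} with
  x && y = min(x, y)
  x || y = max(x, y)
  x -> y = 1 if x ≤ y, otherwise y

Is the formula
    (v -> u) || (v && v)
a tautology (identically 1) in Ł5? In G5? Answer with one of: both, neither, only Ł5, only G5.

In Ł5: at u = 0, v = 1/4 the value is 3/4 — not a tautology.
In G5: at u = 0, v = 1/4 the value is 1/4 — not a tautology.

neither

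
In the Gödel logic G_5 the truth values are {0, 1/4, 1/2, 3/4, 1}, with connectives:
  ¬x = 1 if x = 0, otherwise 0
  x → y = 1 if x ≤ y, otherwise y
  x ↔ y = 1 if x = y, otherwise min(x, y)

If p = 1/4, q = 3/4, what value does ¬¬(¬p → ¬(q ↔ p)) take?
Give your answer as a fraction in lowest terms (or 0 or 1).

1

¬p = ¬1/4 = 0
q ↔ p = 3/4 ↔ 1/4 = 1/4
¬(q ↔ p) = ¬1/4 = 0
¬p → ¬(q ↔ p) = 0 → 0 = 1
¬(¬p → ¬(q ↔ p)) = ¬1 = 0
¬¬(¬p → ¬(q ↔ p)) = ¬0 = 1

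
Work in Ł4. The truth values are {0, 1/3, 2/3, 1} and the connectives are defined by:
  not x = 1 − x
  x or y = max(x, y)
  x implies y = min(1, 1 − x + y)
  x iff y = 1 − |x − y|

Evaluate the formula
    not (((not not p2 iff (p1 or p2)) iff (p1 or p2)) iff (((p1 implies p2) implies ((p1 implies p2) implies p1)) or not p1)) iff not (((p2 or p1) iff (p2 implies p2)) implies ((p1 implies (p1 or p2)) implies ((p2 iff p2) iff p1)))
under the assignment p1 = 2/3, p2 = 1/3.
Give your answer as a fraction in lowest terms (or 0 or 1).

not p2 = not 1/3 = 2/3
not not p2 = not 2/3 = 1/3
p1 or p2 = 2/3 or 1/3 = 2/3
not not p2 iff (p1 or p2) = 1/3 iff 2/3 = 2/3
p1 or p2 = 2/3 or 1/3 = 2/3
(not not p2 iff (p1 or p2)) iff (p1 or p2) = 2/3 iff 2/3 = 1
p1 implies p2 = 2/3 implies 1/3 = 2/3
p1 implies p2 = 2/3 implies 1/3 = 2/3
(p1 implies p2) implies p1 = 2/3 implies 2/3 = 1
(p1 implies p2) implies ((p1 implies p2) implies p1) = 2/3 implies 1 = 1
not p1 = not 2/3 = 1/3
((p1 implies p2) implies ((p1 implies p2) implies p1)) or not p1 = 1 or 1/3 = 1
((not not p2 iff (p1 or p2)) iff (p1 or p2)) iff (((p1 implies p2) implies ((p1 implies p2) implies p1)) or not p1) = 1 iff 1 = 1
not (((not not p2 iff (p1 or p2)) iff (p1 or p2)) iff (((p1 implies p2) implies ((p1 implies p2) implies p1)) or not p1)) = not 1 = 0
p2 or p1 = 1/3 or 2/3 = 2/3
p2 implies p2 = 1/3 implies 1/3 = 1
(p2 or p1) iff (p2 implies p2) = 2/3 iff 1 = 2/3
p1 or p2 = 2/3 or 1/3 = 2/3
p1 implies (p1 or p2) = 2/3 implies 2/3 = 1
p2 iff p2 = 1/3 iff 1/3 = 1
(p2 iff p2) iff p1 = 1 iff 2/3 = 2/3
(p1 implies (p1 or p2)) implies ((p2 iff p2) iff p1) = 1 implies 2/3 = 2/3
((p2 or p1) iff (p2 implies p2)) implies ((p1 implies (p1 or p2)) implies ((p2 iff p2) iff p1)) = 2/3 implies 2/3 = 1
not (((p2 or p1) iff (p2 implies p2)) implies ((p1 implies (p1 or p2)) implies ((p2 iff p2) iff p1))) = not 1 = 0
not (((not not p2 iff (p1 or p2)) iff (p1 or p2)) iff (((p1 implies p2) implies ((p1 implies p2) implies p1)) or not p1)) iff not (((p2 or p1) iff (p2 implies p2)) implies ((p1 implies (p1 or p2)) implies ((p2 iff p2) iff p1))) = 0 iff 0 = 1

1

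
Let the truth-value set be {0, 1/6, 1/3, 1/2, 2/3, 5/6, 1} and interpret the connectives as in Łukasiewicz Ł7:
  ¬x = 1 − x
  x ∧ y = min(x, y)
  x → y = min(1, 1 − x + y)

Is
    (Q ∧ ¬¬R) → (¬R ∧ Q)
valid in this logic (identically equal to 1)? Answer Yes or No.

Counterexample: take Q = 1/6, R = 1.
¬R = ¬1 = 0
¬¬R = ¬0 = 1
Q ∧ ¬¬R = 1/6 ∧ 1 = 1/6
¬R = ¬1 = 0
¬R ∧ Q = 0 ∧ 1/6 = 0
(Q ∧ ¬¬R) → (¬R ∧ Q) = 1/6 → 0 = 5/6
This gives 5/6 ≠ 1.

No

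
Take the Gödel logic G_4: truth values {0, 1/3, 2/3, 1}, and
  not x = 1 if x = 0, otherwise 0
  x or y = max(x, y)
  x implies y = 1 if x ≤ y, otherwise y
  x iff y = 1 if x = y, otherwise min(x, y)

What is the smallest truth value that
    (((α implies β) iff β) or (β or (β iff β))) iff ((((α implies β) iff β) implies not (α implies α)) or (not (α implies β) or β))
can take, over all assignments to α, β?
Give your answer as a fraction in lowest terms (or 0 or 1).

1/3

Take α = 0, β = 1/3:
α implies β = 0 implies 1/3 = 1
(α implies β) iff β = 1 iff 1/3 = 1/3
β iff β = 1/3 iff 1/3 = 1
β or (β iff β) = 1/3 or 1 = 1
((α implies β) iff β) or (β or (β iff β)) = 1/3 or 1 = 1
α implies β = 0 implies 1/3 = 1
(α implies β) iff β = 1 iff 1/3 = 1/3
α implies α = 0 implies 0 = 1
not (α implies α) = not 1 = 0
((α implies β) iff β) implies not (α implies α) = 1/3 implies 0 = 0
α implies β = 0 implies 1/3 = 1
not (α implies β) = not 1 = 0
not (α implies β) or β = 0 or 1/3 = 1/3
(((α implies β) iff β) implies not (α implies α)) or (not (α implies β) or β) = 0 or 1/3 = 1/3
(((α implies β) iff β) or (β or (β iff β))) iff ((((α implies β) iff β) implies not (α implies α)) or (not (α implies β) or β)) = 1 iff 1/3 = 1/3
No assignment yields a value below 1/3, so this is the minimum.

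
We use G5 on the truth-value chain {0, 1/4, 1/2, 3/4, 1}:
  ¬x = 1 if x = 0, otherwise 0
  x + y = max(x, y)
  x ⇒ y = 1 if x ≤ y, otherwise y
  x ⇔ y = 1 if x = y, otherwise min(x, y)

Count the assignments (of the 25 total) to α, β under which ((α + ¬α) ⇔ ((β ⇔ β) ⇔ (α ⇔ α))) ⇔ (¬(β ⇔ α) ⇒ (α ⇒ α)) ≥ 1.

value 1: 10 assignments (counts)
value 3/4: 5 assignments
value 1/2: 5 assignments
value 1/4: 5 assignments
So 10 of the 25 assignments meet the threshold.

10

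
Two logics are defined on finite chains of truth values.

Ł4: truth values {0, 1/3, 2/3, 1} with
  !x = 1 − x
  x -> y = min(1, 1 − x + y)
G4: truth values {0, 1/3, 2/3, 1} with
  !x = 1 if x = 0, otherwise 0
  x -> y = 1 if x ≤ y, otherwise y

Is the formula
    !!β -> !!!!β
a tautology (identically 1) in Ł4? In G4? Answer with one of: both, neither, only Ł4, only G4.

both

In Ł4: every assignment gives 1 — tautology.
In G4: every assignment gives 1 — tautology.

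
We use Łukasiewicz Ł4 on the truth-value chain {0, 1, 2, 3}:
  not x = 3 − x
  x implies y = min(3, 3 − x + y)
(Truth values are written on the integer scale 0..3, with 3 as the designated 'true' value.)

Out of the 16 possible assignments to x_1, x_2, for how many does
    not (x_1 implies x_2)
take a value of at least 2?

3

x_1 = 0, x_2 = 0 ↦ 0  <
x_1 = 0, x_2 = 1 ↦ 0  <
x_1 = 0, x_2 = 2 ↦ 0  <
x_1 = 0, x_2 = 3 ↦ 0  <
x_1 = 1, x_2 = 0 ↦ 1  <
x_1 = 1, x_2 = 1 ↦ 0  <
x_1 = 1, x_2 = 2 ↦ 0  <
x_1 = 1, x_2 = 3 ↦ 0  <
x_1 = 2, x_2 = 0 ↦ 2  ≥
x_1 = 2, x_2 = 1 ↦ 1  <
x_1 = 2, x_2 = 2 ↦ 0  <
x_1 = 2, x_2 = 3 ↦ 0  <
x_1 = 3, x_2 = 0 ↦ 3  ≥
x_1 = 3, x_2 = 1 ↦ 2  ≥
x_1 = 3, x_2 = 2 ↦ 1  <
x_1 = 3, x_2 = 3 ↦ 0  <
So 3 of the 16 assignments meet the threshold.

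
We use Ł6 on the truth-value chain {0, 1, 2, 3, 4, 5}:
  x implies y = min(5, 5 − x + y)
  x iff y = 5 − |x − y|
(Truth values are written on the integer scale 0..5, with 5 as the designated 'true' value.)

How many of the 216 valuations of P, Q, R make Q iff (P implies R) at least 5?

value 5: 36 assignments (counts)
value 4: 50 assignments
value 3: 43 assignments
value 2: 36 assignments
value 1: 29 assignments
value 0: 22 assignments
So 36 of the 216 assignments meet the threshold.

36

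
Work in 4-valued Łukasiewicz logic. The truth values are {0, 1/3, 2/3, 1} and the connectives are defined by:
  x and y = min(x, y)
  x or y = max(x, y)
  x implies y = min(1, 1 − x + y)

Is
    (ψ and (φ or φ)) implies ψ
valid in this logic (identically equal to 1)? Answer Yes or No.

φ = 0, ψ = 0 ↦ 1
φ = 0, ψ = 1/3 ↦ 1
φ = 0, ψ = 2/3 ↦ 1
φ = 0, ψ = 1 ↦ 1
φ = 1/3, ψ = 0 ↦ 1
φ = 1/3, ψ = 1/3 ↦ 1
φ = 1/3, ψ = 2/3 ↦ 1
φ = 1/3, ψ = 1 ↦ 1
φ = 2/3, ψ = 0 ↦ 1
φ = 2/3, ψ = 1/3 ↦ 1
φ = 2/3, ψ = 2/3 ↦ 1
φ = 2/3, ψ = 1 ↦ 1
φ = 1, ψ = 0 ↦ 1
φ = 1, ψ = 1/3 ↦ 1
φ = 1, ψ = 2/3 ↦ 1
φ = 1, ψ = 1 ↦ 1
Every assignment gives a value ≥ 1.

Yes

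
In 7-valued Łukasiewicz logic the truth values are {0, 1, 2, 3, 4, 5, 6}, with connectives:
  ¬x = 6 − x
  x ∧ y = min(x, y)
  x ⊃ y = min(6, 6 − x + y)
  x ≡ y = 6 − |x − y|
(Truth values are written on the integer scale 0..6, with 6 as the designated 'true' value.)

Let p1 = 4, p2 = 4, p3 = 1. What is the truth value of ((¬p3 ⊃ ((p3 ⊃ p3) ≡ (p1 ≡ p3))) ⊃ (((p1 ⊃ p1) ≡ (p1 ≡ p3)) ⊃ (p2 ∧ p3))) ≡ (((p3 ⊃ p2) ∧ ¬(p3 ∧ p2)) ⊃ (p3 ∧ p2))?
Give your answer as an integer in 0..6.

2

¬p3 = ¬1 = 5
p3 ⊃ p3 = 1 ⊃ 1 = 6
p1 ≡ p3 = 4 ≡ 1 = 3
(p3 ⊃ p3) ≡ (p1 ≡ p3) = 6 ≡ 3 = 3
¬p3 ⊃ ((p3 ⊃ p3) ≡ (p1 ≡ p3)) = 5 ⊃ 3 = 4
p1 ⊃ p1 = 4 ⊃ 4 = 6
p1 ≡ p3 = 4 ≡ 1 = 3
(p1 ⊃ p1) ≡ (p1 ≡ p3) = 6 ≡ 3 = 3
p2 ∧ p3 = 4 ∧ 1 = 1
((p1 ⊃ p1) ≡ (p1 ≡ p3)) ⊃ (p2 ∧ p3) = 3 ⊃ 1 = 4
(¬p3 ⊃ ((p3 ⊃ p3) ≡ (p1 ≡ p3))) ⊃ (((p1 ⊃ p1) ≡ (p1 ≡ p3)) ⊃ (p2 ∧ p3)) = 4 ⊃ 4 = 6
p3 ⊃ p2 = 1 ⊃ 4 = 6
p3 ∧ p2 = 1 ∧ 4 = 1
¬(p3 ∧ p2) = ¬1 = 5
(p3 ⊃ p2) ∧ ¬(p3 ∧ p2) = 6 ∧ 5 = 5
p3 ∧ p2 = 1 ∧ 4 = 1
((p3 ⊃ p2) ∧ ¬(p3 ∧ p2)) ⊃ (p3 ∧ p2) = 5 ⊃ 1 = 2
((¬p3 ⊃ ((p3 ⊃ p3) ≡ (p1 ≡ p3))) ⊃ (((p1 ⊃ p1) ≡ (p1 ≡ p3)) ⊃ (p2 ∧ p3))) ≡ (((p3 ⊃ p2) ∧ ¬(p3 ∧ p2)) ⊃ (p3 ∧ p2)) = 6 ≡ 2 = 2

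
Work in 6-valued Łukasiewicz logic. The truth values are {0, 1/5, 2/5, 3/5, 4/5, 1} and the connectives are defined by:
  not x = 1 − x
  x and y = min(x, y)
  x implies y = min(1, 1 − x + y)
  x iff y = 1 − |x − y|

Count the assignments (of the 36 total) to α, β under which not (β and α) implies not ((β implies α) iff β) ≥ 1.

26

value 1: 26 assignments (counts)
value 3/5: 7 assignments
value 1/5: 3 assignments
So 26 of the 36 assignments meet the threshold.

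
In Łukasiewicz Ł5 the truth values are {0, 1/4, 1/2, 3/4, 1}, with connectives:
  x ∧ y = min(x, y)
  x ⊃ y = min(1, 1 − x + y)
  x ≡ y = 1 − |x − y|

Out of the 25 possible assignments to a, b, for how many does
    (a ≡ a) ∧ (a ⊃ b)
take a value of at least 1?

value 1: 15 assignments (counts)
value 3/4: 4 assignments
value 1/2: 3 assignments
value 1/4: 2 assignments
value 0: 1 assignment
So 15 of the 25 assignments meet the threshold.

15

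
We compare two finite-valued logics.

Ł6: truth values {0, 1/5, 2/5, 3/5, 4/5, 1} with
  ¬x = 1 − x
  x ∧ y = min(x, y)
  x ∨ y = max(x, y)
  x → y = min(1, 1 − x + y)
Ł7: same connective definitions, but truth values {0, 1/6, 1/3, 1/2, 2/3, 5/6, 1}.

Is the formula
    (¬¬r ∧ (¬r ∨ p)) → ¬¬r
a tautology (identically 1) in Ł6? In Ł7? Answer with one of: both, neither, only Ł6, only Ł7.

In Ł6: every assignment gives 1 — tautology.
In Ł7: every assignment gives 1 — tautology.

both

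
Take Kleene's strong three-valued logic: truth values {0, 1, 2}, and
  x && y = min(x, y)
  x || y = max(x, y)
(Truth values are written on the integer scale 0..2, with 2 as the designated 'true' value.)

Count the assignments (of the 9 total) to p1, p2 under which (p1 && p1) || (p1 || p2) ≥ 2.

5

p1 = 0, p2 = 0 ↦ 0  <
p1 = 0, p2 = 1 ↦ 1  <
p1 = 0, p2 = 2 ↦ 2  ≥
p1 = 1, p2 = 0 ↦ 1  <
p1 = 1, p2 = 1 ↦ 1  <
p1 = 1, p2 = 2 ↦ 2  ≥
p1 = 2, p2 = 0 ↦ 2  ≥
p1 = 2, p2 = 1 ↦ 2  ≥
p1 = 2, p2 = 2 ↦ 2  ≥
So 5 of the 9 assignments meet the threshold.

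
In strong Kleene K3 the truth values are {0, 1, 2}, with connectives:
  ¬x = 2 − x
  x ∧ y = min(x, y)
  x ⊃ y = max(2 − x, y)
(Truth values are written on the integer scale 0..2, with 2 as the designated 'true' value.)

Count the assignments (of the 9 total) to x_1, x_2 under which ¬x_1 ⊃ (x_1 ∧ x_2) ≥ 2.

3

x_1 = 0, x_2 = 0 ↦ 0  <
x_1 = 0, x_2 = 1 ↦ 0  <
x_1 = 0, x_2 = 2 ↦ 0  <
x_1 = 1, x_2 = 0 ↦ 1  <
x_1 = 1, x_2 = 1 ↦ 1  <
x_1 = 1, x_2 = 2 ↦ 1  <
x_1 = 2, x_2 = 0 ↦ 2  ≥
x_1 = 2, x_2 = 1 ↦ 2  ≥
x_1 = 2, x_2 = 2 ↦ 2  ≥
So 3 of the 9 assignments meet the threshold.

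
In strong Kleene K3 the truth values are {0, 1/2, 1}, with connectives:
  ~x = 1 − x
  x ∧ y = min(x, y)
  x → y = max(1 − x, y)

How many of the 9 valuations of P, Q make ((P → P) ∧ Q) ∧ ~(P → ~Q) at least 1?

1

P = 0, Q = 0 ↦ 0  <
P = 0, Q = 1/2 ↦ 0  <
P = 0, Q = 1 ↦ 0  <
P = 1/2, Q = 0 ↦ 0  <
P = 1/2, Q = 1/2 ↦ 1/2  <
P = 1/2, Q = 1 ↦ 1/2  <
P = 1, Q = 0 ↦ 0  <
P = 1, Q = 1/2 ↦ 1/2  <
P = 1, Q = 1 ↦ 1  ≥
So 1 of the 9 assignments meets the threshold.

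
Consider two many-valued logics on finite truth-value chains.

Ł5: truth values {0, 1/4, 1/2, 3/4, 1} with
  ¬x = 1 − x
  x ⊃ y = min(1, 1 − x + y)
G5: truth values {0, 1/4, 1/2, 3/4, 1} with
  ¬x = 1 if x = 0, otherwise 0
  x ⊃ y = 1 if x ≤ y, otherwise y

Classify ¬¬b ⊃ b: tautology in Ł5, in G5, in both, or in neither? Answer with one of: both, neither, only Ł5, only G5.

only Ł5

In Ł5: every assignment gives 1 — tautology.
In G5: at b = 1/4 the value is 1/4 — not a tautology.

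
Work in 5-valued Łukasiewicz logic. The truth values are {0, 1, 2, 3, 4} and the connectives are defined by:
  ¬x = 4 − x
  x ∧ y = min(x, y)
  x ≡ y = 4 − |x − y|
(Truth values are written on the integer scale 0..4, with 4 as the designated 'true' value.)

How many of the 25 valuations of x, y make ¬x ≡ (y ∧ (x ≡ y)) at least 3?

value 4: 4 assignments (counts)
value 3: 7 assignments (counts)
value 2: 7 assignments
value 1: 4 assignments
value 0: 3 assignments
So 11 of the 25 assignments meet the threshold.

11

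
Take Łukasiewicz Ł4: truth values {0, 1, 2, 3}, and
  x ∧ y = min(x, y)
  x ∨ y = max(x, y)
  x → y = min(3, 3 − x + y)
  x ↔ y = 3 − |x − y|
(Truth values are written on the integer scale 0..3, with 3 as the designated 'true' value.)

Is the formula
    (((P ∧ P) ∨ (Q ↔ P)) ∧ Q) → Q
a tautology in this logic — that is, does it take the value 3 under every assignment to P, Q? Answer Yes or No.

Yes

P = 0, Q = 0 ↦ 3
P = 0, Q = 1 ↦ 3
P = 0, Q = 2 ↦ 3
P = 0, Q = 3 ↦ 3
P = 1, Q = 0 ↦ 3
P = 1, Q = 1 ↦ 3
P = 1, Q = 2 ↦ 3
P = 1, Q = 3 ↦ 3
P = 2, Q = 0 ↦ 3
P = 2, Q = 1 ↦ 3
P = 2, Q = 2 ↦ 3
P = 2, Q = 3 ↦ 3
P = 3, Q = 0 ↦ 3
P = 3, Q = 1 ↦ 3
P = 3, Q = 2 ↦ 3
P = 3, Q = 3 ↦ 3
Every assignment gives a value ≥ 3.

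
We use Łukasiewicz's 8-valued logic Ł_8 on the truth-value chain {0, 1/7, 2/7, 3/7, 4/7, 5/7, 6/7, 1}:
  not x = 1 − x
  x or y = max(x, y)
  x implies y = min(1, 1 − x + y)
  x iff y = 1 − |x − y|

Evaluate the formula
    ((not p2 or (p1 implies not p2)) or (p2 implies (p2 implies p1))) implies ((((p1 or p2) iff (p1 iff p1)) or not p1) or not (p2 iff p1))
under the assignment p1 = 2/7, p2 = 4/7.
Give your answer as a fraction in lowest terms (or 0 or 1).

5/7

not p2 = not 4/7 = 3/7
not p2 = not 4/7 = 3/7
p1 implies not p2 = 2/7 implies 3/7 = 1
not p2 or (p1 implies not p2) = 3/7 or 1 = 1
p2 implies p1 = 4/7 implies 2/7 = 5/7
p2 implies (p2 implies p1) = 4/7 implies 5/7 = 1
(not p2 or (p1 implies not p2)) or (p2 implies (p2 implies p1)) = 1 or 1 = 1
p1 or p2 = 2/7 or 4/7 = 4/7
p1 iff p1 = 2/7 iff 2/7 = 1
(p1 or p2) iff (p1 iff p1) = 4/7 iff 1 = 4/7
not p1 = not 2/7 = 5/7
((p1 or p2) iff (p1 iff p1)) or not p1 = 4/7 or 5/7 = 5/7
p2 iff p1 = 4/7 iff 2/7 = 5/7
not (p2 iff p1) = not 5/7 = 2/7
(((p1 or p2) iff (p1 iff p1)) or not p1) or not (p2 iff p1) = 5/7 or 2/7 = 5/7
((not p2 or (p1 implies not p2)) or (p2 implies (p2 implies p1))) implies ((((p1 or p2) iff (p1 iff p1)) or not p1) or not (p2 iff p1)) = 1 implies 5/7 = 5/7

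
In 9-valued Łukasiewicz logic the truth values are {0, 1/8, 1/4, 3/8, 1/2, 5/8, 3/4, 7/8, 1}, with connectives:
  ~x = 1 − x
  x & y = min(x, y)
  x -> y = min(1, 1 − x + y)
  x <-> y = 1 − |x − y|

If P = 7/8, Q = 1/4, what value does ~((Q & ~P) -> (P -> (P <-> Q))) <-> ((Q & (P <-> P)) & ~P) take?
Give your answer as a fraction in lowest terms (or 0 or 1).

~P = ~7/8 = 1/8
Q & ~P = 1/4 & 1/8 = 1/8
P <-> Q = 7/8 <-> 1/4 = 3/8
P -> (P <-> Q) = 7/8 -> 3/8 = 1/2
(Q & ~P) -> (P -> (P <-> Q)) = 1/8 -> 1/2 = 1
~((Q & ~P) -> (P -> (P <-> Q))) = ~1 = 0
P <-> P = 7/8 <-> 7/8 = 1
Q & (P <-> P) = 1/4 & 1 = 1/4
~P = ~7/8 = 1/8
(Q & (P <-> P)) & ~P = 1/4 & 1/8 = 1/8
~((Q & ~P) -> (P -> (P <-> Q))) <-> ((Q & (P <-> P)) & ~P) = 0 <-> 1/8 = 7/8

7/8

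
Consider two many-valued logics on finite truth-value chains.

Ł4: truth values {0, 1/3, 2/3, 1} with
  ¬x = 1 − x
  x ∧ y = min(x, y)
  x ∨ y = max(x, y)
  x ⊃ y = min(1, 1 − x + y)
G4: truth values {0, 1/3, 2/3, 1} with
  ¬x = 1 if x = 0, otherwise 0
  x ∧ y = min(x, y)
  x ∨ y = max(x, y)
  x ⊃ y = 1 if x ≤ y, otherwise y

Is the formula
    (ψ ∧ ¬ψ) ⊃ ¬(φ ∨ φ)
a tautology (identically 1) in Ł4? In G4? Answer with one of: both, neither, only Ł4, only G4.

In Ł4: at φ = 1, ψ = 1/3 the value is 2/3 — not a tautology.
In G4: every assignment gives 1 — tautology.

only G4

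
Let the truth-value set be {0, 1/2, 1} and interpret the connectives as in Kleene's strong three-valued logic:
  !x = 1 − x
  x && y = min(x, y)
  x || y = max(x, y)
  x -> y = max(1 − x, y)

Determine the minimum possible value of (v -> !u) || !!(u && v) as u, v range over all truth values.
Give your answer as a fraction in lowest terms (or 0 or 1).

Take u = 1/2, v = 1/2:
!u = !1/2 = 1/2
v -> !u = 1/2 -> 1/2 = 1/2
u && v = 1/2 && 1/2 = 1/2
!(u && v) = !1/2 = 1/2
!!(u && v) = !1/2 = 1/2
(v -> !u) || !!(u && v) = 1/2 || 1/2 = 1/2
No assignment yields a value below 1/2, so this is the minimum.

1/2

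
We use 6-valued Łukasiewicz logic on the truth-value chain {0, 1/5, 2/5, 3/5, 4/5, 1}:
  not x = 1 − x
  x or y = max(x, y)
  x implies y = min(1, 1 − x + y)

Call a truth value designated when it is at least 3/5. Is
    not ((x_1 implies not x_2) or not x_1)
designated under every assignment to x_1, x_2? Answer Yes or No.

Counterexample: take x_1 = 0, x_2 = 0.
not x_2 = not 0 = 1
x_1 implies not x_2 = 0 implies 1 = 1
not x_1 = not 0 = 1
(x_1 implies not x_2) or not x_1 = 1 or 1 = 1
not ((x_1 implies not x_2) or not x_1) = not 1 = 0
This gives 0, which is below 3/5.

No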